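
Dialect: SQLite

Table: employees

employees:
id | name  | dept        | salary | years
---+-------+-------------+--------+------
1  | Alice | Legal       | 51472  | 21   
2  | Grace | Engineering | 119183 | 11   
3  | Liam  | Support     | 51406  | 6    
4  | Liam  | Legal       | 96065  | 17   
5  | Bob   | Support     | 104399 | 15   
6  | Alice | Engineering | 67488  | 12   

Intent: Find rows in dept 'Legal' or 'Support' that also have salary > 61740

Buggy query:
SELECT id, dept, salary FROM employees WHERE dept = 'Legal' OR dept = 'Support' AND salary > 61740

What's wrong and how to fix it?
Bug: Without parentheses, AND is evaluated before OR, so the salary filter only applies to the 'Support' branch

Fix: Group the OR with parentheses (or use IN), then AND the threshold

Corrected query:
SELECT id, dept, salary FROM employees WHERE (dept = 'Legal' OR dept = 'Support') AND salary > 61740

Result:
id | dept    | salary
---+---------+-------
4  | Legal   | 96065 
5  | Support | 104399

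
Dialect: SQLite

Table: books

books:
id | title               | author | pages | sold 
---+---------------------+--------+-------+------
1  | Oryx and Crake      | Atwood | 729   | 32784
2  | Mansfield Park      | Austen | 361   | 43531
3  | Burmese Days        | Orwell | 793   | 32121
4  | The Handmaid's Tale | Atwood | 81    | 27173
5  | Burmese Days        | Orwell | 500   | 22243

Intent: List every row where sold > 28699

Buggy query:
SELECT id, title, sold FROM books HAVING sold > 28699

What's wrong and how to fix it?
Bug: HAVING filters the output of aggregation, but this query has no GROUP BY and no aggregate functions, so SQLite rejects it (HAVING clause on a non-aggregate query); the condition here is per row

Fix: Replace HAVING with WHERE since the condition applies to individual rows

Corrected query:
SELECT id, title, sold FROM books WHERE sold > 28699

Result:
id | title          | sold 
---+----------------+------
1  | Oryx and Crake | 32784
2  | Mansfield Park | 43531
3  | Burmese Days   | 32121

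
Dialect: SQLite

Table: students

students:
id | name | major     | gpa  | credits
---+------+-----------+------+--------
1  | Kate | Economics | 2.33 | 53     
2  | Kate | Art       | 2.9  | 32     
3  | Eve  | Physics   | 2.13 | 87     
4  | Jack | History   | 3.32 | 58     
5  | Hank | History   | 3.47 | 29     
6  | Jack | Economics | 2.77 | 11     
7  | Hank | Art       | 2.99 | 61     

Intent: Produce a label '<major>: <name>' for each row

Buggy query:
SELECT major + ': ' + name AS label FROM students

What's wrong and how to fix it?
Bug: SQLite uses || for string concatenation; + coerces text to numbers (yielding 0)

Fix: Replace + with || to concatenate text

Corrected query:
SELECT major || ': ' || name AS label FROM students

Result:
label          
---------------
Economics: Kate
Art: Kate      
Physics: Eve   
History: Jack  
History: Hank  
Economics: Jack
Art: Hank      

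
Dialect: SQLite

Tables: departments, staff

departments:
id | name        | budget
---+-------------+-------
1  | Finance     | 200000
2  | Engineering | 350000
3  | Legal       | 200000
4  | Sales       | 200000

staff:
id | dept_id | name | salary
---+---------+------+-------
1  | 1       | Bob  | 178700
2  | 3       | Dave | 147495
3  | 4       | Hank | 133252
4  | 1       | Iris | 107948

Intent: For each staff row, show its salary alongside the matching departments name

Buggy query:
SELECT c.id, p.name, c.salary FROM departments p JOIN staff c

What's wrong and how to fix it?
Bug: JOIN with no ON clause produces a cartesian product; every staff row pairs with every departments row

Fix: Specify the join condition linking the foreign key to the parent id

Corrected query:
SELECT c.id, p.name, c.salary FROM departments p JOIN staff c ON c.dept_id = p.id

Result:
id | name    | salary
---+---------+-------
1  | Finance | 178700
2  | Legal   | 147495
3  | Sales   | 133252
4  | Finance | 107948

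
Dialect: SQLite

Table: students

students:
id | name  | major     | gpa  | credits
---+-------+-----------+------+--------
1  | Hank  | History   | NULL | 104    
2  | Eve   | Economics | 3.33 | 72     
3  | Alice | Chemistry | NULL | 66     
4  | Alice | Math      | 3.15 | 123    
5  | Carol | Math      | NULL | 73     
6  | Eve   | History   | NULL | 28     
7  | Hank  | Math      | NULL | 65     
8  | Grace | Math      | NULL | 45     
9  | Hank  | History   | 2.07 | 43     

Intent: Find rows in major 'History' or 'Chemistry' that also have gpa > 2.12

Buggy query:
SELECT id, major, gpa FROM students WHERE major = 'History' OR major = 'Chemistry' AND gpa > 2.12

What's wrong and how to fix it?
Bug: AND binds tighter than OR, so this parses as major = 'History' OR (major = 'Chemistry' AND gpa > 2.12)

Fix: Add parentheses around the OR so the AND applies to both alternatives

Corrected query:
SELECT id, major, gpa FROM students WHERE (major = 'History' OR major = 'Chemistry') AND gpa > 2.12

Result:
(no rows)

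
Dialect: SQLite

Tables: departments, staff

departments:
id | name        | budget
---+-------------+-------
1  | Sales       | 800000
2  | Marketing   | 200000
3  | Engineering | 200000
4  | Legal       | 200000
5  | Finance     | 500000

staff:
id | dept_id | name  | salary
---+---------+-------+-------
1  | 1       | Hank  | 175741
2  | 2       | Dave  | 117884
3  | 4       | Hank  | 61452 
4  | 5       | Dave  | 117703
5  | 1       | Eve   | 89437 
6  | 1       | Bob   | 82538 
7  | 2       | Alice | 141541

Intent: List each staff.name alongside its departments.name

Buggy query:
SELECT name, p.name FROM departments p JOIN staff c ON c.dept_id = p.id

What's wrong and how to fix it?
Bug: 'name' exists in both joined tables, so the database can't tell which one is meant

Fix: Qualify the column with its table alias (c.name)

Corrected query:
SELECT c.name, p.name FROM departments p JOIN staff c ON c.dept_id = p.id

Result:
name  | name     
------+----------
Hank  | Sales    
Dave  | Marketing
Hank  | Legal    
Dave  | Finance  
Eve   | Sales    
Bob   | Sales    
Alice | Marketing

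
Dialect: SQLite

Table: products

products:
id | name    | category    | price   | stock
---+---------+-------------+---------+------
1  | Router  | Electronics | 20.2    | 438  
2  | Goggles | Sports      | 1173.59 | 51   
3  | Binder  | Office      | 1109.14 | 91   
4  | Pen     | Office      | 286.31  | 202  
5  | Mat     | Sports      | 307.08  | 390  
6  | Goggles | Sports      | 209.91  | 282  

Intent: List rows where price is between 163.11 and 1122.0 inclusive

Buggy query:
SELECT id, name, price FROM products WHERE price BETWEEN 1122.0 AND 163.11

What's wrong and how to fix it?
Bug: BETWEEN expects the lower bound first; with 1122.0 AND 163.11 the range is empty

Fix: Swap the bounds so the smaller value comes first

Corrected query:
SELECT id, name, price FROM products WHERE price BETWEEN 163.11 AND 1122.0

Result:
id | name    | price  
---+---------+--------
3  | Binder  | 1109.14
4  | Pen     | 286.31 
5  | Mat     | 307.08 
6  | Goggles | 209.91 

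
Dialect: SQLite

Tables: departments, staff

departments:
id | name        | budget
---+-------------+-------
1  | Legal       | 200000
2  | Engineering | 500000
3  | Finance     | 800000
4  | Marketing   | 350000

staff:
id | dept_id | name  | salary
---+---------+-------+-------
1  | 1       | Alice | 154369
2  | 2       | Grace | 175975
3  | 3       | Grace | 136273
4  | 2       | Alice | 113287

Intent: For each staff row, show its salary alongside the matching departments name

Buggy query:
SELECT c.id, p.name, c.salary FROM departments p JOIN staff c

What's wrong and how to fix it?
Bug: Missing join condition: each staff row is matched to all departments rows instead of just its own

Fix: Add ON c.dept_id = p.id to the JOIN

Corrected query:
SELECT c.id, p.name, c.salary FROM departments p JOIN staff c ON c.dept_id = p.id

Result:
id | name        | salary
---+-------------+-------
1  | Legal       | 154369
2  | Engineering | 175975
3  | Finance     | 136273
4  | Engineering | 113287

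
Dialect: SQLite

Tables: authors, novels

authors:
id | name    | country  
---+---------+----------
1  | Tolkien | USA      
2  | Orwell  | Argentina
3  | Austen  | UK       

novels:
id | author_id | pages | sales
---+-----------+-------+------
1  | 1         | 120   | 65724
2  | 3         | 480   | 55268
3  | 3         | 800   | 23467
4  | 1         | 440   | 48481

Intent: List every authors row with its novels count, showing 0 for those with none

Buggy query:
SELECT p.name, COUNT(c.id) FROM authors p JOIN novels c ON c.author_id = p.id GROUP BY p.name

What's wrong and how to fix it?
Bug: INNER JOIN drops authors rows that have no matching novels rows

Fix: Switch to LEFT JOIN to retain unmatched parent rows

Corrected query:
SELECT p.name, COUNT(c.id) FROM authors p LEFT JOIN novels c ON c.author_id = p.id GROUP BY p.name

Result:
name    | COUNT(c.id)
--------+------------
Austen  | 2          
Orwell  | 0          
Tolkien | 2          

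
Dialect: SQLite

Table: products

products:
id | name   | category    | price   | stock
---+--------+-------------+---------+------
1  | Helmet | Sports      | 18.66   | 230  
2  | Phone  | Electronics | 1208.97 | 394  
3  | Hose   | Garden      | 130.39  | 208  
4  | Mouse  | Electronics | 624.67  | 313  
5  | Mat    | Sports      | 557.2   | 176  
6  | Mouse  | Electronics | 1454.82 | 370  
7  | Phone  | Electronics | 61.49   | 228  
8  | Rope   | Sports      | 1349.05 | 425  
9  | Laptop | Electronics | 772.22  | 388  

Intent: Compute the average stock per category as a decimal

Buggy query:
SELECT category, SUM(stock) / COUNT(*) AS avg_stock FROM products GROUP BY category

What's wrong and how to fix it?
Bug: Both operands are integers, so '/' performs integer division and truncates

Fix: Cast one side to REAL so the division keeps the fractional part

Corrected query:
SELECT category, SUM(stock) * 1.0 / COUNT(*) AS avg_stock FROM products GROUP BY category

Result:
category    | avg_stock
------------+----------
Electronics | 338.6    
Garden      | 208      
Sports      | 277      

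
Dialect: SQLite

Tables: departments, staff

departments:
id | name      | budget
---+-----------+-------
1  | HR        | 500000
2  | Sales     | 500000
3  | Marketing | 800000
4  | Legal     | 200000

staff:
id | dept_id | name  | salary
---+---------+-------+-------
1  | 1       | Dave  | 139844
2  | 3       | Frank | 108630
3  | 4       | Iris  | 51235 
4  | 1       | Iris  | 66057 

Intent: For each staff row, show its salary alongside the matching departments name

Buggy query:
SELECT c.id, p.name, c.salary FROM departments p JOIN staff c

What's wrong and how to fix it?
Bug: JOIN with no ON clause produces a cartesian product; every staff row pairs with every departments row

Fix: Specify the join condition linking the foreign key to the parent id

Corrected query:
SELECT c.id, p.name, c.salary FROM departments p JOIN staff c ON c.dept_id = p.id

Result:
id | name      | salary
---+-----------+-------
1  | HR        | 139844
2  | Marketing | 108630
3  | Legal     | 51235 
4  | HR        | 66057 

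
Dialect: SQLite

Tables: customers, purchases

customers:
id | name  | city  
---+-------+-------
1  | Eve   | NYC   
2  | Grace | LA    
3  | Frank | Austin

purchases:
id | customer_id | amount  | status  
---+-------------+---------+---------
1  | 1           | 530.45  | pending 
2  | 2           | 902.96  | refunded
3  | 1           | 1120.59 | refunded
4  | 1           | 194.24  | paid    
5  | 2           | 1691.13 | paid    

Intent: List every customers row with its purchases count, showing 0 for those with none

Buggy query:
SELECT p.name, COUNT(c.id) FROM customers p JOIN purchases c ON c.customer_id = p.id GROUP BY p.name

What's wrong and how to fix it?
Bug: An inner join excludes parents with zero children

Fix: Use LEFT JOIN so parents without children still appear (COUNT(c.id) gives 0)

Corrected query:
SELECT p.name, COUNT(c.id) FROM customers p LEFT JOIN purchases c ON c.customer_id = p.id GROUP BY p.name

Result:
name  | COUNT(c.id)
------+------------
Eve   | 3          
Frank | 0          
Grace | 2          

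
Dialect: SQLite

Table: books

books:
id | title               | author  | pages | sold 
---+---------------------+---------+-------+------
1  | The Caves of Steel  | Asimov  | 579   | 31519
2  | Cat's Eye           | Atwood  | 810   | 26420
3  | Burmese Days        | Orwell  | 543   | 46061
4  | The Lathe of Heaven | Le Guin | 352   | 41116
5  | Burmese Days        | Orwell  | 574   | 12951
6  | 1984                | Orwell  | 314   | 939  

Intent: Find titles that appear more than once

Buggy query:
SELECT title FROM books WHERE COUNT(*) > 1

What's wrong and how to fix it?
Bug: WHERE can't reference COUNT(*); aggregates are computed after WHERE

Fix: Group first, then use HAVING for the count condition

Corrected query:
SELECT title FROM books GROUP BY title HAVING COUNT(*) > 1

Result:
title       
------------
Burmese Days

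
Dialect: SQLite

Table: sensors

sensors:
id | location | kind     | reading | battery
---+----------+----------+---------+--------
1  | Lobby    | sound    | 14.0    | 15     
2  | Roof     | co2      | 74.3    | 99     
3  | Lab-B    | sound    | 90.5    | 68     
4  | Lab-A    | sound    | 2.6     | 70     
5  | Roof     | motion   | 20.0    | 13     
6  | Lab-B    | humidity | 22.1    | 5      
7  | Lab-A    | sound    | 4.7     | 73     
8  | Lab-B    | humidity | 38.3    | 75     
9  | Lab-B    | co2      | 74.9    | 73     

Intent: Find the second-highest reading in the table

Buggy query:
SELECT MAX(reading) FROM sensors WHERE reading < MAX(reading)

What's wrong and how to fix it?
Bug: MAX(reading) on the right of the comparison is an aggregate-in-WHERE error

Fix: Put the inner MAX in a scalar subquery

Corrected query:
SELECT MAX(reading) FROM sensors WHERE reading < (SELECT MAX(reading) FROM sensors)

Result:
MAX(reading)
------------
74.9        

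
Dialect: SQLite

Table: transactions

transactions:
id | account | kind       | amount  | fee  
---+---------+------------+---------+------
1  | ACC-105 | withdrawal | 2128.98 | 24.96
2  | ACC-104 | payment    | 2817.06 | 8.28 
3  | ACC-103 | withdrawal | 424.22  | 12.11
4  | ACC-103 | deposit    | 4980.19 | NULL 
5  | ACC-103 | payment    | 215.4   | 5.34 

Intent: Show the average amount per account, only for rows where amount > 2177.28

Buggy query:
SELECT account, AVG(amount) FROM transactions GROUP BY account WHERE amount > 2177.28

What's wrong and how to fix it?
Bug: WHERE cannot follow GROUP BY

Fix: Place WHERE between FROM and GROUP BY

Corrected query:
SELECT account, AVG(amount) FROM transactions WHERE amount > 2177.28 GROUP BY account

Result:
account | AVG(amount)
--------+------------
ACC-103 | 4980.19    
ACC-104 | 2817.06    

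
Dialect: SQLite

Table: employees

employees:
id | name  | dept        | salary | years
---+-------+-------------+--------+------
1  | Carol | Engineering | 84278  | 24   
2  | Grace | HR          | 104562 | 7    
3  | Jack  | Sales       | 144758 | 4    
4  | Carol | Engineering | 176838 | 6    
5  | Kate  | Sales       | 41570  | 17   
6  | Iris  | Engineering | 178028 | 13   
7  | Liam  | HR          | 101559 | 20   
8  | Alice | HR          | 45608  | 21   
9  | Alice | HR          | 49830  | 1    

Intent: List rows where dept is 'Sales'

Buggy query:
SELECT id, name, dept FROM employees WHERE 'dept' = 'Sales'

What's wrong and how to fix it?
Bug: Single quotes denote string literals in SQL; the column name is being compared as a constant string

Fix: Remove the quotes around the column name (or use double quotes for an identifier)

Corrected query:
SELECT id, name, dept FROM employees WHERE dept = 'Sales'

Result:
id | name | dept 
---+------+------
3  | Jack | Sales
5  | Kate | Sales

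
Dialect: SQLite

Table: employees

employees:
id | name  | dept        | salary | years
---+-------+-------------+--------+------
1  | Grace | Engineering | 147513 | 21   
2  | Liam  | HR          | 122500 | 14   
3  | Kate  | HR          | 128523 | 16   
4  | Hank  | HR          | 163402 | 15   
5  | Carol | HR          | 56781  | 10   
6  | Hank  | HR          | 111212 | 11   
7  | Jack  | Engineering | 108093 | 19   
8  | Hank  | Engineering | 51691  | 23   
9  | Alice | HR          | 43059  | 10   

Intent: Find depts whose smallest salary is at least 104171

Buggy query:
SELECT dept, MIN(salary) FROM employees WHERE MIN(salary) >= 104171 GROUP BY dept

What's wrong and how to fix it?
Bug: Aggregates like MIN are computed per group after WHERE runs

Fix: Use HAVING for the per-group MIN condition

Corrected query:
SELECT dept, MIN(salary) FROM employees GROUP BY dept HAVING MIN(salary) >= 104171

Result:
(no rows)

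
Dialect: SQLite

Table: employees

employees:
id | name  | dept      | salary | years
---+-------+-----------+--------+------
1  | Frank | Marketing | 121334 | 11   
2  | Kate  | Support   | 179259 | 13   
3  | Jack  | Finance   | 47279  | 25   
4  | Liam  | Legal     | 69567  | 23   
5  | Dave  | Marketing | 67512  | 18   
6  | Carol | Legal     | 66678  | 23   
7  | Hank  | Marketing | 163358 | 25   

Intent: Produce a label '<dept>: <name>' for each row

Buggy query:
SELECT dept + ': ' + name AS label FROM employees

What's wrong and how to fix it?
Bug: '+' is numeric addition; on text columns SQLite converts them to 0 instead of concatenating

Fix: Use the || operator for string concatenation

Corrected query:
SELECT dept || ': ' || name AS label FROM employees

Result:
label           
----------------
Marketing: Frank
Support: Kate   
Finance: Jack   
Legal: Liam     
Marketing: Dave 
Legal: Carol    
Marketing: Hank 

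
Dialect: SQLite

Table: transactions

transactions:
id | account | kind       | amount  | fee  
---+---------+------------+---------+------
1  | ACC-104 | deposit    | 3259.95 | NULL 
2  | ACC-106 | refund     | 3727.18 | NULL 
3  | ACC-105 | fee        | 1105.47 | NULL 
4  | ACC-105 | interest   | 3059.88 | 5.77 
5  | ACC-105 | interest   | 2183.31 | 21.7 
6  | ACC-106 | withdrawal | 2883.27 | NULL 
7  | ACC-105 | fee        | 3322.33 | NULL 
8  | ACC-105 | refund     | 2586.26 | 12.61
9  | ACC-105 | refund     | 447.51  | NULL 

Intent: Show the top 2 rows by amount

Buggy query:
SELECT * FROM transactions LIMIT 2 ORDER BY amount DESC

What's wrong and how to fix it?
Bug: LIMIT must come after ORDER BY

Fix: Sort with ORDER BY, then apply LIMIT

Corrected query:
SELECT * FROM transactions ORDER BY amount DESC LIMIT 2

Result:
id | account | kind   | amount  | fee 
---+---------+--------+---------+-----
2  | ACC-106 | refund | 3727.18 | NULL
7  | ACC-105 | fee    | 3322.33 | NULL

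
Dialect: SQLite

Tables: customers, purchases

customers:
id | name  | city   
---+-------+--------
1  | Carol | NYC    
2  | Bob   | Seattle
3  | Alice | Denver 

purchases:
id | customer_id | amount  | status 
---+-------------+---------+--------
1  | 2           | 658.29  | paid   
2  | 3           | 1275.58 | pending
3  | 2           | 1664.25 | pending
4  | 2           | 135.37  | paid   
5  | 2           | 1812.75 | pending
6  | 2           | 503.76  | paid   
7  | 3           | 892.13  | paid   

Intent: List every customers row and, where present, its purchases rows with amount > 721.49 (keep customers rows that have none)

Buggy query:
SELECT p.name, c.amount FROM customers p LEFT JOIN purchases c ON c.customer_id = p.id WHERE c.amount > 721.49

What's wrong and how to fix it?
Bug: Filtering c.amount in WHERE discards the NULL rows produced by LEFT JOIN, turning it into an inner join

Fix: Put 'c.amount > 721.49' in the JOIN's ON clause instead of WHERE

Corrected query:
SELECT p.name, c.amount FROM customers p LEFT JOIN purchases c ON c.customer_id = p.id AND c.amount > 721.49

Result:
name  | amount 
------+--------
Carol | NULL   
Bob   | 1664.25
Bob   | 1812.75
Alice | 892.13 
Alice | 1275.58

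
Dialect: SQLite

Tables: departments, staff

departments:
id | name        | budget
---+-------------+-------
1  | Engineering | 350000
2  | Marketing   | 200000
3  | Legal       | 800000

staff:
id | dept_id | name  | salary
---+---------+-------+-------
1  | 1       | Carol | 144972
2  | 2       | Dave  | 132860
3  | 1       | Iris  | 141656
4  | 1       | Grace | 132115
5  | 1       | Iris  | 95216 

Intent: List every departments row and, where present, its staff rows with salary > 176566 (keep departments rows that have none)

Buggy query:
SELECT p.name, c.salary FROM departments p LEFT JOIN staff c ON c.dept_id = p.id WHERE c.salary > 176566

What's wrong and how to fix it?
Bug: A WHERE condition on the right-hand table after LEFT JOIN drops unmatched parents

Fix: Move the right-table condition into the ON clause so unmatched parents are kept

Corrected query:
SELECT p.name, c.salary FROM departments p LEFT JOIN staff c ON c.dept_id = p.id AND c.salary > 176566

Result:
name        | salary
------------+-------
Engineering | NULL  
Marketing   | NULL  
Legal       | NULL  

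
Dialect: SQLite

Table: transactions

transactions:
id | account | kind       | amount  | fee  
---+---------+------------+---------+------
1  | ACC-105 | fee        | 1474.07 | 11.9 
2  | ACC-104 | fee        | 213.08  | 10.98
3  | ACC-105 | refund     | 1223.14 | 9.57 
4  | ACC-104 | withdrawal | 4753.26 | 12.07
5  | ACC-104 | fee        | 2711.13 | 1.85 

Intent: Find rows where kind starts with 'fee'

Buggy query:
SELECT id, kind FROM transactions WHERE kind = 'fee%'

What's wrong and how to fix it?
Bug: '=' compares the literal string including the % character; pattern matching needs LIKE

Fix: Replace '=' with LIKE so 'fee%' is treated as a pattern

Corrected query:
SELECT id, kind FROM transactions WHERE kind LIKE 'fee%'

Result:
id | kind
---+-----
1  | fee 
2  | fee 
5  | fee 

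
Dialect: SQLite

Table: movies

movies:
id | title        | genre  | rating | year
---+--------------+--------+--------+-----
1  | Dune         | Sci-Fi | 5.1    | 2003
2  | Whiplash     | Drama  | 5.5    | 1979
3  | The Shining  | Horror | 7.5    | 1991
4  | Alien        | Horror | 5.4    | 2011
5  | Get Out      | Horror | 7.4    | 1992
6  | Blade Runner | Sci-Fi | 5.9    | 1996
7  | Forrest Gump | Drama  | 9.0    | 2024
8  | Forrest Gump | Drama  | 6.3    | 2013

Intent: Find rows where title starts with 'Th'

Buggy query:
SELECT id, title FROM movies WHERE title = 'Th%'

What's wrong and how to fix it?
Bug: Wildcards only work with LIKE; '=' treats '%' as a literal character

Fix: Replace '=' with LIKE so 'Th%' is treated as a pattern

Corrected query:
SELECT id, title FROM movies WHERE title LIKE 'Th%'

Result:
id | title      
---+------------
3  | The Shining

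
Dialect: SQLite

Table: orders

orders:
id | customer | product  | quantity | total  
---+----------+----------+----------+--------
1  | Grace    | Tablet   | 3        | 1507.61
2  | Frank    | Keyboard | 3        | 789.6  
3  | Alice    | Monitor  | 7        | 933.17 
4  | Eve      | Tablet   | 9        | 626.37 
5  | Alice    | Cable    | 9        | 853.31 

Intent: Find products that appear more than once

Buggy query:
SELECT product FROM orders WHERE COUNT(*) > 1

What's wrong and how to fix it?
Bug: COUNT(*) is an aggregate and cannot be used in WHERE

Fix: Group first, then use HAVING for the count condition

Corrected query:
SELECT product FROM orders GROUP BY product HAVING COUNT(*) > 1

Result:
product
-------
Tablet 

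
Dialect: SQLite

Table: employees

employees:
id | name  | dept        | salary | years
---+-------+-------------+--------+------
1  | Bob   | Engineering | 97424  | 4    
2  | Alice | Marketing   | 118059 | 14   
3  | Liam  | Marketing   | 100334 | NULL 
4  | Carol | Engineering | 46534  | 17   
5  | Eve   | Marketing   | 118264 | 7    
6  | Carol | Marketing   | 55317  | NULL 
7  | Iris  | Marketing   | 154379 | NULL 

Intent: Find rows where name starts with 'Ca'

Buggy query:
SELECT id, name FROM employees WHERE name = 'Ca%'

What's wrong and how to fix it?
Bug: Wildcards only work with LIKE; '=' treats '%' as a literal character

Fix: Replace '=' with LIKE so 'Ca%' is treated as a pattern

Corrected query:
SELECT id, name FROM employees WHERE name LIKE 'Ca%'

Result:
id | name 
---+------
4  | Carol
6  | Carol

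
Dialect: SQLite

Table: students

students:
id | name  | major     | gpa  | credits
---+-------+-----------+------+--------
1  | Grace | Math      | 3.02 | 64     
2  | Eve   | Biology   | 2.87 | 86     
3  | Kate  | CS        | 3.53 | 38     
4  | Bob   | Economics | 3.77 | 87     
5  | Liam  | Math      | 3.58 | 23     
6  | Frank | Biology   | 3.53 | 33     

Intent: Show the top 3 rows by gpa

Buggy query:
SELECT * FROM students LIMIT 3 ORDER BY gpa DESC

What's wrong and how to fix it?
Bug: LIMIT must come after ORDER BY

Fix: Swap the clauses: ORDER BY first, then LIMIT

Corrected query:
SELECT * FROM students ORDER BY gpa DESC LIMIT 3

Result:
id | name | major     | gpa  | credits
---+------+-----------+------+--------
4  | Bob  | Economics | 3.77 | 87     
5  | Liam | Math      | 3.58 | 23     
3  | Kate | CS        | 3.53 | 38     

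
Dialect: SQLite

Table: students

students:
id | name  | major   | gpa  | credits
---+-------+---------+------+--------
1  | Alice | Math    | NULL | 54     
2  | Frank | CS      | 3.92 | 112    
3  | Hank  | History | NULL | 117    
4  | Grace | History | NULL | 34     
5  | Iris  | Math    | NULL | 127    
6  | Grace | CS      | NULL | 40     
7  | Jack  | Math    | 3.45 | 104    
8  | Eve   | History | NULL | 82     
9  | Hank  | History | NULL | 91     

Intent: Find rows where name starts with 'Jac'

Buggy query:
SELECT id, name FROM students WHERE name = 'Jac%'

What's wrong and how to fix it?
Bug: Wildcards only work with LIKE; '=' treats '%' as a literal character

Fix: Replace '=' with LIKE so 'Jac%' is treated as a pattern

Corrected query:
SELECT id, name FROM students WHERE name LIKE 'Jac%'

Result:
id | name
---+-----
7  | Jack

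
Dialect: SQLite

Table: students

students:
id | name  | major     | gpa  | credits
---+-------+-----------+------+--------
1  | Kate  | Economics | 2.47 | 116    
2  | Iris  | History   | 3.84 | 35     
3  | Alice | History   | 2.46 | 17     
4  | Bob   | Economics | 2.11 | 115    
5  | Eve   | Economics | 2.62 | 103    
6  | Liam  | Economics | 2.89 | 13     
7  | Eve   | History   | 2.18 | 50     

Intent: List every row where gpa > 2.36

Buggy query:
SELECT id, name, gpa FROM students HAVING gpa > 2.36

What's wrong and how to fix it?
Bug: HAVING filters the output of aggregation, but this query has no GROUP BY and no aggregate functions, so SQLite rejects it (HAVING clause on a non-aggregate query); the condition here is per row

Fix: Use WHERE for row-level filtering

Corrected query:
SELECT id, name, gpa FROM students WHERE gpa > 2.36

Result:
id | name  | gpa 
---+-------+-----
1  | Kate  | 2.47
2  | Iris  | 3.84
3  | Alice | 2.46
5  | Eve   | 2.62
6  | Liam  | 2.89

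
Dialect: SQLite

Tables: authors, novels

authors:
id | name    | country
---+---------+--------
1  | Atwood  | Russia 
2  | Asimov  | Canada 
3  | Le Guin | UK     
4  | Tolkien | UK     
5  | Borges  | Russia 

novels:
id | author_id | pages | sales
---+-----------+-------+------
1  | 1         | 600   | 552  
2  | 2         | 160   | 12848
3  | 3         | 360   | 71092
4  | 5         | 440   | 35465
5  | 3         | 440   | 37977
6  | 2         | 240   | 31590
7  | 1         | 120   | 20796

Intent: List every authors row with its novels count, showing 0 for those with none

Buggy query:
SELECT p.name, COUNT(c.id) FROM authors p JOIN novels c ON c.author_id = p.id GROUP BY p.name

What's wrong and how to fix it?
Bug: INNER JOIN drops authors rows that have no matching novels rows

Fix: Use LEFT JOIN so parents without children still appear (COUNT(c.id) gives 0)

Corrected query:
SELECT p.name, COUNT(c.id) FROM authors p LEFT JOIN novels c ON c.author_id = p.id GROUP BY p.name

Result:
name    | COUNT(c.id)
--------+------------
Asimov  | 2          
Atwood  | 2          
Borges  | 1          
Le Guin | 2          
Tolkien | 0          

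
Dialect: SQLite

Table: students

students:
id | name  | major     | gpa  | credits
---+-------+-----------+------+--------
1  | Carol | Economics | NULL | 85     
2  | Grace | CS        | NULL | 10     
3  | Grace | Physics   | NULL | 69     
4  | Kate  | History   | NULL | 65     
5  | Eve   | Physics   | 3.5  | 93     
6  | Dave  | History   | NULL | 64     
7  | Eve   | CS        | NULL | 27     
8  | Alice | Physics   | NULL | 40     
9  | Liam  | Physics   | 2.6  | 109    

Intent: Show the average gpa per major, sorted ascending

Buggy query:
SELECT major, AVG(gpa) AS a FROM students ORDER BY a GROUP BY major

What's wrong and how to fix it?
Bug: GROUP BY must precede ORDER BY

Fix: Move ORDER BY to the end, after GROUP BY

Corrected query:
SELECT major, AVG(gpa) AS a FROM students GROUP BY major ORDER BY a

Result:
major     | a   
----------+-----
CS        | NULL
Economics | NULL
History   | NULL
Physics   | 3.05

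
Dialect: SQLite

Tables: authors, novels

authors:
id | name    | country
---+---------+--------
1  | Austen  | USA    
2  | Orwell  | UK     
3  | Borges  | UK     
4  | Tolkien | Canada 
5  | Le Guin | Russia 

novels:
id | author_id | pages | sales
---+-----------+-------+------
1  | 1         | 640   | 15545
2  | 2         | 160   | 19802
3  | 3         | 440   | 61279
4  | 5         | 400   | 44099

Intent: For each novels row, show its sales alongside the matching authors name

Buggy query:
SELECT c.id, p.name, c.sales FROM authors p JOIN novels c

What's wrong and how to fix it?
Bug: Missing join condition: each novels row is matched to all authors rows instead of just its own

Fix: Specify the join condition linking the foreign key to the parent id

Corrected query:
SELECT c.id, p.name, c.sales FROM authors p JOIN novels c ON c.author_id = p.id

Result:
id | name    | sales
---+---------+------
1  | Austen  | 15545
2  | Orwell  | 19802
3  | Borges  | 61279
4  | Le Guin | 44099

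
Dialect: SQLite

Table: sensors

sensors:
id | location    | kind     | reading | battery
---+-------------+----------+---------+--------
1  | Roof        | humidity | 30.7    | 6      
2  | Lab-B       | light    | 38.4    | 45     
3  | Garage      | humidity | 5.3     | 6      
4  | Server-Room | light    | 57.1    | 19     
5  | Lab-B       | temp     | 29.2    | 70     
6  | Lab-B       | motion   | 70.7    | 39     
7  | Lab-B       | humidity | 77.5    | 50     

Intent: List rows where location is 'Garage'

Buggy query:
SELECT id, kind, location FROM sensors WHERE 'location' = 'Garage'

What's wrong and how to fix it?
Bug: 'location' in single quotes is a string literal, not the column; the comparison is literal-vs-literal and never true

Fix: Reference the column as location without single quotes

Corrected query:
SELECT id, kind, location FROM sensors WHERE location = 'Garage'

Result:
id | kind     | location
---+----------+---------
3  | humidity | Garage  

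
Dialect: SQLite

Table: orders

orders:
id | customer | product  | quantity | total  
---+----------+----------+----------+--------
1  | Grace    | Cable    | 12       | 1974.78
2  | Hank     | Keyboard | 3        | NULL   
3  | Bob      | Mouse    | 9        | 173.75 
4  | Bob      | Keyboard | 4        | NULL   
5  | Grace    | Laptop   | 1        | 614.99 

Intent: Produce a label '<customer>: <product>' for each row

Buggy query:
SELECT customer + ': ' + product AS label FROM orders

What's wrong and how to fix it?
Bug: SQLite uses || for string concatenation; + coerces text to numbers (yielding 0)

Fix: Use the || operator for string concatenation

Corrected query:
SELECT customer || ': ' || product AS label FROM orders

Result:
label         
--------------
Grace: Cable  
Hank: Keyboard
Bob: Mouse    
Bob: Keyboard 
Grace: Laptop 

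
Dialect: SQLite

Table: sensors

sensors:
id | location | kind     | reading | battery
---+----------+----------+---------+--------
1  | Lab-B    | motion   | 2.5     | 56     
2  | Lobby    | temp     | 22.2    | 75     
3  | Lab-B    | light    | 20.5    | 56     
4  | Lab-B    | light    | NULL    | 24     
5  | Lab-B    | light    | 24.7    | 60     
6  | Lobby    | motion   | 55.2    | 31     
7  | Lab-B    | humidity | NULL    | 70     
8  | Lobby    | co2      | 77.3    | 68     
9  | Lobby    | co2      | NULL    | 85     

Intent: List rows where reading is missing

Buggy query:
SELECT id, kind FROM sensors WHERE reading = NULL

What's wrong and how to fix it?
Bug: '= NULL' is always unknown in SQL three-valued logic, so no rows match

Fix: Use IS NULL to test for NULL

Corrected query:
SELECT id, kind FROM sensors WHERE reading IS NULL

Result:
id | kind    
---+---------
4  | light   
7  | humidity
9  | co2     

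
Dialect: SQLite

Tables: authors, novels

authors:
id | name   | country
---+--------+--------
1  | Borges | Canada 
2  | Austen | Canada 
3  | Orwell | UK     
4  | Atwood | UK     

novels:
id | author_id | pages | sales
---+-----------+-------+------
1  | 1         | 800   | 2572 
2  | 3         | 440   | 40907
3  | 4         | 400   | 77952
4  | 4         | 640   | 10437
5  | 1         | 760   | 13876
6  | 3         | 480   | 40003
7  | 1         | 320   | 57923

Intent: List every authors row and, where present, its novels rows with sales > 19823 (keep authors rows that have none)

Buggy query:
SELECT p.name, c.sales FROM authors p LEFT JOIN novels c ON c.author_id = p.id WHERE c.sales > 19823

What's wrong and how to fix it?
Bug: Filtering c.sales in WHERE discards the NULL rows produced by LEFT JOIN, turning it into an inner join

Fix: Put 'c.sales > 19823' in the JOIN's ON clause instead of WHERE

Corrected query:
SELECT p.name, c.sales FROM authors p LEFT JOIN novels c ON c.author_id = p.id AND c.sales > 19823

Result:
name   | sales
-------+------
Borges | 57923
Austen | NULL 
Orwell | 40003
Orwell | 40907
Atwood | 77952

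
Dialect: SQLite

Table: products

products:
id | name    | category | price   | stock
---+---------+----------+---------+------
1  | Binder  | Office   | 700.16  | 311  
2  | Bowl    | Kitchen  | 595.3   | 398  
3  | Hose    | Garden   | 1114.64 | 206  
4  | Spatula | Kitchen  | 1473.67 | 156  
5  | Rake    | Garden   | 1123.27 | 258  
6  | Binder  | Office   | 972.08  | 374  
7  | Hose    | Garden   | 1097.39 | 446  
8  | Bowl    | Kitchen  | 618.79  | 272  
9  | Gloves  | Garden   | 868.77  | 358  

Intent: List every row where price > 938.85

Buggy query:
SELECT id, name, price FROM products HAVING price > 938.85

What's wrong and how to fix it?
Bug: This is a non-aggregate query (no GROUP BY, no aggregates), so in SQLite the HAVING clause is invalid here; a row-level condition belongs in WHERE

Fix: Replace HAVING with WHERE since the condition applies to individual rows

Corrected query:
SELECT id, name, price FROM products WHERE price > 938.85

Result:
id | name    | price  
---+---------+--------
3  | Hose    | 1114.64
4  | Spatula | 1473.67
5  | Rake    | 1123.27
6  | Binder  | 972.08 
7  | Hose    | 1097.39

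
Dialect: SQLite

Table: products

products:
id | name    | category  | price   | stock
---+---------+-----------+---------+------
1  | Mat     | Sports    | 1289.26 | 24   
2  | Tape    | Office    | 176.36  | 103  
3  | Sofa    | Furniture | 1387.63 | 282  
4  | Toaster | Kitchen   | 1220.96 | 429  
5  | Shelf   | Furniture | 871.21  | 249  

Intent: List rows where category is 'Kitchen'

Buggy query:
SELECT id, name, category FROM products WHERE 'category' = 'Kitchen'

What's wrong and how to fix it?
Bug: Single quotes denote string literals in SQL; the column name is being compared as a constant string

Fix: Reference the column as category without single quotes

Corrected query:
SELECT id, name, category FROM products WHERE category = 'Kitchen'

Result:
id | name    | category
---+---------+---------
4  | Toaster | Kitchen 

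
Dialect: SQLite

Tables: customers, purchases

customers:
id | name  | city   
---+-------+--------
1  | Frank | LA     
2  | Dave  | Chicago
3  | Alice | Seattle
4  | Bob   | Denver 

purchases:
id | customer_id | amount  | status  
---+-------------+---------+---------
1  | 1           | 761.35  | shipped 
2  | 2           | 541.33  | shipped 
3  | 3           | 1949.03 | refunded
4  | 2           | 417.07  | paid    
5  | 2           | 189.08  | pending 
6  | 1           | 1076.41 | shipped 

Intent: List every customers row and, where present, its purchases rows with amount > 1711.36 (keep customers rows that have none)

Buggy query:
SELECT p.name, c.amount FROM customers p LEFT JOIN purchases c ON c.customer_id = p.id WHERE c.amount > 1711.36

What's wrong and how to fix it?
Bug: A WHERE condition on the right-hand table after LEFT JOIN drops unmatched parents

Fix: Move the right-table condition into the ON clause so unmatched parents are kept

Corrected query:
SELECT p.name, c.amount FROM customers p LEFT JOIN purchases c ON c.customer_id = p.id AND c.amount > 1711.36

Result:
name  | amount 
------+--------
Frank | NULL   
Dave  | NULL   
Alice | 1949.03
Bob   | NULL   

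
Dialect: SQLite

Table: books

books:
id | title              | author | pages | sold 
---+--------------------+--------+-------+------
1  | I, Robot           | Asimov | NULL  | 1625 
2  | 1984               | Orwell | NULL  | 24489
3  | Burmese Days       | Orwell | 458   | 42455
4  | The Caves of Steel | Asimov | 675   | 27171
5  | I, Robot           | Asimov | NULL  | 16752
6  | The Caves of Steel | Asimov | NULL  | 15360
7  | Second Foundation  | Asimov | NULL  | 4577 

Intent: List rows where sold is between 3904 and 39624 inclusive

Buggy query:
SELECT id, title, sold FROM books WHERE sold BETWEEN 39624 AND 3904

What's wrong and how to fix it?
Bug: BETWEEN expects the lower bound first; with 39624 AND 3904 the range is empty

Fix: Write BETWEEN 3904 AND 39624

Corrected query:
SELECT id, title, sold FROM books WHERE sold BETWEEN 3904 AND 39624

Result:
id | title              | sold 
---+--------------------+------
2  | 1984               | 24489
4  | The Caves of Steel | 27171
5  | I, Robot           | 16752
6  | The Caves of Steel | 15360
7  | Second Foundation  | 4577 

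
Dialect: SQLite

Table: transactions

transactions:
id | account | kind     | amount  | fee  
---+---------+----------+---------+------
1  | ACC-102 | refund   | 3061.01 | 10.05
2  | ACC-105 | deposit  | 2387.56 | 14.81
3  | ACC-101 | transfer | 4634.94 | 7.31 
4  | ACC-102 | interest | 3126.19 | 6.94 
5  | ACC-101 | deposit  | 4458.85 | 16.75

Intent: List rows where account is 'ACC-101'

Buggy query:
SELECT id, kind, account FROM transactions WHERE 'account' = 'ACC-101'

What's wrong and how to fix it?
Bug: 'account' in single quotes is a string literal, not the column; the comparison is literal-vs-literal and never true

Fix: Reference the column as account without single quotes

Corrected query:
SELECT id, kind, account FROM transactions WHERE account = 'ACC-101'

Result:
id | kind     | account
---+----------+--------
3  | transfer | ACC-101
5  | deposit  | ACC-101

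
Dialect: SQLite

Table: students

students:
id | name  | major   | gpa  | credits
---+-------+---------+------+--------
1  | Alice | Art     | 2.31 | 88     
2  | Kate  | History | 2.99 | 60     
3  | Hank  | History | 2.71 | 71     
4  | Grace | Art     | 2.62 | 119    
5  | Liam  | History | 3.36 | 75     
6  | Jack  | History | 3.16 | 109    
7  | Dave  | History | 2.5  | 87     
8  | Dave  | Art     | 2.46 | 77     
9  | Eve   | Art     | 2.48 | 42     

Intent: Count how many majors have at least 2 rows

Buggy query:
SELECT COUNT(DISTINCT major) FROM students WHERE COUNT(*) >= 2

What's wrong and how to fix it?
Bug: COUNT(*) cannot appear in WHERE; the per-group count doesn't exist yet

Fix: Group first with HAVING COUNT(*) >= 2, then COUNT the resulting groups

Corrected query:
SELECT COUNT(*) FROM (SELECT major FROM students GROUP BY major HAVING COUNT(*) >= 2)

Result:
COUNT(*)
--------
2       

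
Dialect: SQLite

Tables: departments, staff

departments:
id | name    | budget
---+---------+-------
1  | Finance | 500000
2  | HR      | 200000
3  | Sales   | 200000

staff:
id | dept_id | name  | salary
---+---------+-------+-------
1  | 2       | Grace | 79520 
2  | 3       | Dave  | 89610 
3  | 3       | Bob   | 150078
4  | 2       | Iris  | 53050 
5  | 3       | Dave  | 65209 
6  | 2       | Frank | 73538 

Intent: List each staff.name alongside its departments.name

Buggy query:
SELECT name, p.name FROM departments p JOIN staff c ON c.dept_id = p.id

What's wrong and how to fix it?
Bug: 'name' exists in both joined tables, so the database can't tell which one is meant

Fix: Prefix ambiguous columns with the table alias

Corrected query:
SELECT c.name, p.name FROM departments p JOIN staff c ON c.dept_id = p.id

Result:
name  | name 
------+------
Grace | HR   
Dave  | Sales
Bob   | Sales
Iris  | HR   
Dave  | Sales
Frank | HR   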